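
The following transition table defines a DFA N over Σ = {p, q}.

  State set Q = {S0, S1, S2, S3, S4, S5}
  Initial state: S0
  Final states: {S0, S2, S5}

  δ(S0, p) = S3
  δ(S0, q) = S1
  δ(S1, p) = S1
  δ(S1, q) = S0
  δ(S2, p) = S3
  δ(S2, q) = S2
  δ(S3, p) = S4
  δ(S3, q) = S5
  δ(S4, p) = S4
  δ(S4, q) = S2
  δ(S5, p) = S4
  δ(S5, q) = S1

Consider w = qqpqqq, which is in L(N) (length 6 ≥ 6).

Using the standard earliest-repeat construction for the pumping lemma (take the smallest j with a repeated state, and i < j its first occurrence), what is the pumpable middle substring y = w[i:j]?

State sequence: S0 -q-> S1 -q-> S0 -p-> S3 -q-> S5 -q-> S1 -q-> S0
First repeat at step 2: S0 was already visited.

So i = 0, j = 2, giving x = w[0:0] = ε, y = w[0:2] = qq, z = w[2:6] = pqqq.
Check: |xy| = 2 ≤ 6 and |y| = 2 ≥ 1. Reading y takes N from S0 back to S0, so every xyⁱz is accepted.
Pumping length from the standard proof: p = 6 (the number of states). The repeated state found above gives |xy| = j ≤ 6 and |y| = j − i ≥ 1.

qq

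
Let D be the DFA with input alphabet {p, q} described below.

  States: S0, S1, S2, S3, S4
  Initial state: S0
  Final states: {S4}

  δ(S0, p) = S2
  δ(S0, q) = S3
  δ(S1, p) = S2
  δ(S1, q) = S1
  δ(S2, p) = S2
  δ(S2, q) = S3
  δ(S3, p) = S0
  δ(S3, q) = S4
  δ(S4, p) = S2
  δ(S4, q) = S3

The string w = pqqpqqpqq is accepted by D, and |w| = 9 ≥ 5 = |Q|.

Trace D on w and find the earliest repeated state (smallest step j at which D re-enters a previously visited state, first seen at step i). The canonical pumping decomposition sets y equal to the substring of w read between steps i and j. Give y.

qqp

Run of D on w = p q q p q q p q q:
  step 0: S0  (start)
  step 1: S2  (read p: S0→S2)
  step 2: S3  (read q: S2→S3)
  step 3: S4  (read q: S3→S4)
  step 4: S2  (read p: S4→S2)   ← first repeat (S2 seen earlier)
  step 5: S3  (read q: S2→S3)
  step 6: S4  (read q: S3→S4)
  step 7: S2  (read p: S4→S2)
  step 8: S3  (read q: S2→S3)
  step 9: S4  (read q: S3→S4)

So i = 1, j = 4, giving x = w[0:1] = p, y = w[1:4] = qqp, z = w[4:9] = qqpqq.
Check: |xy| = 4 ≤ 5 and |y| = 3 ≥ 1. Reading y takes D from S2 back to S2, so every xyⁱz is accepted.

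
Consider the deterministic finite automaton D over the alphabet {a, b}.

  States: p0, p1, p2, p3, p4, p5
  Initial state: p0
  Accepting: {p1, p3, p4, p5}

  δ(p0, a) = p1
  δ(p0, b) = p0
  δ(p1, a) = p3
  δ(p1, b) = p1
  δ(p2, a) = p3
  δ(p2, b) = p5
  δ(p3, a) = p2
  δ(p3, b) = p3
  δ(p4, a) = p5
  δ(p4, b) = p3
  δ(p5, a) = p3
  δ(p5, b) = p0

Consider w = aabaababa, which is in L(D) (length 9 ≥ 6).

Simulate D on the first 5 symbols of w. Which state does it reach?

Run of D on the first 5 characters of w = a a b a a:
  step 0: p0  (start)
  step 1: p1  (read a: p0→p1)
  step 2: p3  (read a: p1→p3)
  step 3: p3  (read b: p3→p3)
  step 4: p2  (read a: p3→p2)
  step 5: p3  (read a: p2→p3)

After reading 5 characters, D is in state p3.
(This kind of state-tracing is the core of the pumping-lemma construction: with 6 states, pigeonhole forces a repeat within the first 6 steps.)

p3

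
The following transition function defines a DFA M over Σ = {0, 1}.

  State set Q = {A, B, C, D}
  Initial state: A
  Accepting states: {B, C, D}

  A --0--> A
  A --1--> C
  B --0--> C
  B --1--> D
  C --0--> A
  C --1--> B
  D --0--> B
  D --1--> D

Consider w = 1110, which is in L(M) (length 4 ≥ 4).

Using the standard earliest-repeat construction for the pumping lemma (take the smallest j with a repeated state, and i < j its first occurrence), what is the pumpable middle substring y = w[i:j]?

Run of M on w = 1 1 1 0:
  step 0: A  (start)
  step 1: C  (read 1: A→C)
  step 2: B  (read 1: C→B)
  step 3: D  (read 1: B→D)
  step 4: B  (read 0: D→B)   ← first repeat (B seen earlier)

So i = 2, j = 4, giving x = w[0:2] = 11, y = w[2:4] = 10, z = w[4:4] = ε.
Check: |xy| = 4 ≤ 4 and |y| = 2 ≥ 1. Reading y takes M from B back to B, so every xyⁱz is accepted.

10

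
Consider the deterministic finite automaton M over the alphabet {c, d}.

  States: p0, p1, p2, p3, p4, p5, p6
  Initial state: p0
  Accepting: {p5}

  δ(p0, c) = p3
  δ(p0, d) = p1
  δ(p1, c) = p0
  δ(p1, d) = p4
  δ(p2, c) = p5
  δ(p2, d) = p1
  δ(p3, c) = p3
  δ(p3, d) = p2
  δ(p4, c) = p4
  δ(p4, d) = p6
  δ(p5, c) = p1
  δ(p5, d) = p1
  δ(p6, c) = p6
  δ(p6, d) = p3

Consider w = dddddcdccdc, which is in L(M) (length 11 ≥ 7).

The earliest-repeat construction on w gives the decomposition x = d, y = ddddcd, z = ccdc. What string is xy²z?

xy^2z = d·ddddcd·ddddcd·ccdc = dddddcdddddcdccdc.
Reading y = ddddcd takes M from p1 back to p1, so after x·y·y the machine is still in p1, and z then leads to the accepting state p5. Hence dddddcdddddcdccdc ∈ L(M).

dddddcdddddcdccdc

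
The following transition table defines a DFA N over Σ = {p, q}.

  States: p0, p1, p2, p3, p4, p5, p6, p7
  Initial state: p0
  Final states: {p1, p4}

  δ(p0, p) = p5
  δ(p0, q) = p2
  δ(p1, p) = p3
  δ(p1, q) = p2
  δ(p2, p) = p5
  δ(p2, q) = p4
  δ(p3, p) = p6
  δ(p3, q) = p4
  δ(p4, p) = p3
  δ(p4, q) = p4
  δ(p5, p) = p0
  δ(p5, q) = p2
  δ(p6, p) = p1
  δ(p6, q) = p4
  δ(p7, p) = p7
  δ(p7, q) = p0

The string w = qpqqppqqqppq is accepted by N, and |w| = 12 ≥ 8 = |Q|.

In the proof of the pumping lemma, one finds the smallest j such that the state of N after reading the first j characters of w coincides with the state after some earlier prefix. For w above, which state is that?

p2

Run of N on w = q p q q p p q q q p p q:
  step 0: p0  (start)
  step 1: p2  (read q: p0→p2)
  step 2: p5  (read p: p2→p5)
  step 3: p2  (read q: p5→p2)   ← first repeat (p2 seen earlier)
  step 4: p4  (read q: p2→p4)
  step 5: p3  (read p: p4→p3)
  step 6: p6  (read p: p3→p6)
  step 7: p4  (read q: p6→p4)
  step 8: p4  (read q: p4→p4)
  step 9: p4  (read q: p4→p4)
  step 10: p3  (read p: p4→p3)
  step 11: p6  (read p: p3→p6)
  step 12: p4  (read q: p6→p4)

The earliest repeat is at step j = 3: N is in p2, which it already visited at step i = 1.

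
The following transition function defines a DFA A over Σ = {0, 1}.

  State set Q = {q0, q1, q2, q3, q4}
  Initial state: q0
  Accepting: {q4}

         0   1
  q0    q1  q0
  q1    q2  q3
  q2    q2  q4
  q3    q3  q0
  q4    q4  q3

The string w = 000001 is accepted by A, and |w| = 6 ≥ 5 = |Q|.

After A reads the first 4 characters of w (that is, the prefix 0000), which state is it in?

q2

State sequence: q0 -0-> q1 -0-> q2 -0-> q2 -0-> q2

After reading 4 characters, A is in state q2.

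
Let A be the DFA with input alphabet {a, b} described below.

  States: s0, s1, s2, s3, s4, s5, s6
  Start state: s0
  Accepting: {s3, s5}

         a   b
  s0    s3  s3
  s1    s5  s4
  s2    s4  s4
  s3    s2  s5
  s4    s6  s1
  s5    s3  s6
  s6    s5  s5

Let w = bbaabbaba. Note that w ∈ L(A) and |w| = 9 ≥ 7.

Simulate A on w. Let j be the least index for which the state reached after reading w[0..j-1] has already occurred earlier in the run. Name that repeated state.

s3

Run of A on w = b b a a b b a b a:
  step 0: s0  (start)
  step 1: s3  (read b: s0→s3)
  step 2: s5  (read b: s3→s5)
  step 3: s3  (read a: s5→s3)   ← first repeat (s3 seen earlier)
  step 4: s2  (read a: s3→s2)
  step 5: s4  (read b: s2→s4)
  step 6: s1  (read b: s4→s1)
  step 7: s5  (read a: s1→s5)
  step 8: s6  (read b: s5→s6)
  step 9: s5  (read a: s6→s5)

The earliest repeat is at step j = 3: A is in s3, which it already visited at step i = 1.
Since A has 7 states, any run of length ≥ 7 visits 7+1 states, so by pigeonhole some state repeats within the first 7 steps — that repeat gives the pumpable loop.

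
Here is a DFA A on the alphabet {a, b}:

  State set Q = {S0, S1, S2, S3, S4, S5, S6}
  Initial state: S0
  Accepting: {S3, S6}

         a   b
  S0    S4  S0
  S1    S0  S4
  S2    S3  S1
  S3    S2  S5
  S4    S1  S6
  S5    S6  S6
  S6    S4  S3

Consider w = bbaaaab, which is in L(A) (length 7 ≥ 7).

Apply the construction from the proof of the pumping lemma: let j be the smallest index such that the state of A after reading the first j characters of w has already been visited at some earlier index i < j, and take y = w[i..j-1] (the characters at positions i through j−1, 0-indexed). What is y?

Run of A on w = b b a a a a b:
  step 0: S0  (start)
  step 1: S0  (read b: S0→S0)   ← first repeat (S0 seen earlier)
  step 2: S0  (read b: S0→S0)
  step 3: S4  (read a: S0→S4)
  step 4: S1  (read a: S4→S1)
  step 5: S0  (read a: S1→S0)
  step 6: S4  (read a: S0→S4)
  step 7: S6  (read b: S4→S6)

So i = 0, j = 1, giving x = w[0:0] = ε, y = w[0:1] = b, z = w[1:7] = baaaab.
Check: |xy| = 1 ≤ 7 and |y| = 1 ≥ 1. Reading y takes A from S0 back to S0, so every xyⁱz is accepted.
With |Q| = 7, pigeonhole forces a state repeat no later than step 7; the substring read between the first and second visits to that state can be pumped.

b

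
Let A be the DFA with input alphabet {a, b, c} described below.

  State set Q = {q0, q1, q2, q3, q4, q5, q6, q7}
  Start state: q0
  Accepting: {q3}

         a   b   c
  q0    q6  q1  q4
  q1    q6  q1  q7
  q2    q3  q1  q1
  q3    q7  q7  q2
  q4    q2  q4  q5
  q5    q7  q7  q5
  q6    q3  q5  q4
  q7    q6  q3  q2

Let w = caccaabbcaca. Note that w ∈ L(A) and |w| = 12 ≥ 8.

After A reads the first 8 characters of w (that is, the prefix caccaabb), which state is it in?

State sequence: q0 -c-> q4 -a-> q2 -c-> q1 -c-> q7 -a-> q6 -a-> q3 -b-> q7 -b-> q3

After reading 8 characters, A is in state q3.

q3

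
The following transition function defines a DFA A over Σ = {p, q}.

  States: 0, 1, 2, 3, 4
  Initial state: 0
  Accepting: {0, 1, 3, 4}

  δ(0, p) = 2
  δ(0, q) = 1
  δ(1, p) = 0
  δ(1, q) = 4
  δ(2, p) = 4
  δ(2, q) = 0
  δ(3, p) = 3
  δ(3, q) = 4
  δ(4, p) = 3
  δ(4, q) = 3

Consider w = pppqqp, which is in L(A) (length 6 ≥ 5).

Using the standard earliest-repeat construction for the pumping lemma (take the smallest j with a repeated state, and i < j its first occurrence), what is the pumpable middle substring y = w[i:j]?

State sequence: 0 -p-> 2 -p-> 4 -p-> 3 -q-> 4 -q-> 3 -p-> 3
First repeat at step 4: 4 was already visited.

So i = 2, j = 4, giving x = w[0:2] = pp, y = w[2:4] = pq, z = w[4:6] = qp.
Check: |xy| = 4 ≤ 5 and |y| = 2 ≥ 1. Reading y takes A from 4 back to 4, so every xyⁱz is accepted.

pq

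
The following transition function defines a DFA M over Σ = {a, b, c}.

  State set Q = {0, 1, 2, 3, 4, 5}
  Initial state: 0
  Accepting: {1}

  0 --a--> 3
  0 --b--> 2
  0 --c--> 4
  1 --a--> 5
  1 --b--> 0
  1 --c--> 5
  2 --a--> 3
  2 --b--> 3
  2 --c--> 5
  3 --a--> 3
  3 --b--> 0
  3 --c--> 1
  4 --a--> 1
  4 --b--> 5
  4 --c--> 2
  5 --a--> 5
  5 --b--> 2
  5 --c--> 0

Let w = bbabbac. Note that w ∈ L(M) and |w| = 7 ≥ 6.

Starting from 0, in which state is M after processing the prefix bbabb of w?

2

State sequence: 0 -b-> 2 -b-> 3 -a-> 3 -b-> 0 -b-> 2

After reading 5 characters, M is in state 2.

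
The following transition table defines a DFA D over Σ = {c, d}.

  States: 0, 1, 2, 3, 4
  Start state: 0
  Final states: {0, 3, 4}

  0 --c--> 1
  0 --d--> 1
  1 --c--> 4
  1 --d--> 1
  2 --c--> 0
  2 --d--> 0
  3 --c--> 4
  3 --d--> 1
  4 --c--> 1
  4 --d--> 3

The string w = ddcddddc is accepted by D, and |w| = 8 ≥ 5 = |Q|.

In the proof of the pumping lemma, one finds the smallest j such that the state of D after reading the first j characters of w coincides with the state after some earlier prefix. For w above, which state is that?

1

Run of D on w = d d c d d d d c:
  step 0: 0  (start)
  step 1: 1  (read d: 0→1)
  step 2: 1  (read d: 1→1)   ← first repeat (1 seen earlier)
  step 3: 4  (read c: 1→4)
  step 4: 3  (read d: 4→3)
  step 5: 1  (read d: 3→1)
  step 6: 1  (read d: 1→1)
  step 7: 1  (read d: 1→1)
  step 8: 4  (read c: 1→4)

The earliest repeat is at step j = 2: D is in 1, which it already visited at step i = 1.
Pumping length from the standard proof: p = 5 (the number of states). The repeated state found above gives |xy| = j ≤ 5 and |y| = j − i ≥ 1.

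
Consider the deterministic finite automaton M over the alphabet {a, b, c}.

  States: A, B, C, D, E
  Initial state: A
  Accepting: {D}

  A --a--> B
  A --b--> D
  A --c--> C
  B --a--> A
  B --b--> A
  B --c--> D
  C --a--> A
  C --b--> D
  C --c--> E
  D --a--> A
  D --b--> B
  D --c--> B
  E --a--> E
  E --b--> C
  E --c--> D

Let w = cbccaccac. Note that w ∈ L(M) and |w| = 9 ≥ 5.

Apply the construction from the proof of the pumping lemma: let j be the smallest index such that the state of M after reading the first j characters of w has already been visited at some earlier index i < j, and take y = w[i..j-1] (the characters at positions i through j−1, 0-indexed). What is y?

State sequence: A -c-> C -b-> D -c-> B -c-> D -a-> A -c-> C -c-> E -a-> E -c-> D
First repeat at step 4: D was already visited.

So i = 2, j = 4, giving x = w[0:2] = cb, y = w[2:4] = cc, z = w[4:9] = accac.
Check: |xy| = 4 ≤ 5 and |y| = 2 ≥ 1. Reading y takes M from D back to D, so every xyⁱz is accepted.
With |Q| = 5, pigeonhole forces a state repeat no later than step 5; the substring read between the first and second visits to that state can be pumped.

cc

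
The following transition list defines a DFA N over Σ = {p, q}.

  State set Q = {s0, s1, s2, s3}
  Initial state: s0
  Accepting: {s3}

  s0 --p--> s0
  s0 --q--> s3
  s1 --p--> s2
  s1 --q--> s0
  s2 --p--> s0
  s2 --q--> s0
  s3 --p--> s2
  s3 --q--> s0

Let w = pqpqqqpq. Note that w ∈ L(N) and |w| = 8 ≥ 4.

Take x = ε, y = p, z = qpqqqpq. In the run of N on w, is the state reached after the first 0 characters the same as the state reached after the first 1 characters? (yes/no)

yes

Run of N on the first 1 characters of w = p:
  step 0: s0  (start)
  step 1: s0  (read p: s0→s0)

After x (step 0): s0. After xy (step 1): s0.
They match, so y = p drives N around a cycle from s0 back to itself; pumping y any number of times keeps N in s0 before reading z, and xyⁱz ∈ L(N) for every i ≥ 0.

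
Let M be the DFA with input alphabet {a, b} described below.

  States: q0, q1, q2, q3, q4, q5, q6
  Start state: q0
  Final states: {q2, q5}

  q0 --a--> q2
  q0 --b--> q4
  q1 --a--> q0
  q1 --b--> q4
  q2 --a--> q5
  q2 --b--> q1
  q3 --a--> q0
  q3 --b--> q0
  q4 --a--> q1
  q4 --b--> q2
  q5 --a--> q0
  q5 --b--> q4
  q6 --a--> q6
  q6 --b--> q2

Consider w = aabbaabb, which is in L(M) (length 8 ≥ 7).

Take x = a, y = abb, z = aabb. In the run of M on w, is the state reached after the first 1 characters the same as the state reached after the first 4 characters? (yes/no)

yes

Run of M on the first 4 characters of w = a a b b:
  step 0: q0  (start)
  step 1: q2  (read a: q0→q2)
  step 2: q5  (read a: q2→q5)
  step 3: q4  (read b: q5→q4)
  step 4: q2  (read b: q4→q2)

After x (step 1): q2. After xy (step 4): q2.
They match, so y = abb drives M around a cycle from q2 back to itself; pumping y any number of times keeps M in q2 before reading z, and xyⁱz ∈ L(M) for every i ≥ 0.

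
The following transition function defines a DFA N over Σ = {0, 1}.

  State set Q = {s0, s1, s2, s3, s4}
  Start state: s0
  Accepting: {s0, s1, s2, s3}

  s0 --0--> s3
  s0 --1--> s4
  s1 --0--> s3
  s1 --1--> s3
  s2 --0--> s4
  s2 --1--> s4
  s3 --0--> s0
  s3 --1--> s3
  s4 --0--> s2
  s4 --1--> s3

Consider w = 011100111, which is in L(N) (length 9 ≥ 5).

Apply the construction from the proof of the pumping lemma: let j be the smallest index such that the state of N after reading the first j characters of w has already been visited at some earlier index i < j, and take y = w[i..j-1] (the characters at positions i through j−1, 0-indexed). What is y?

Run of N on w = 0 1 1 1 0 0 1 1 1:
  step 0: s0  (start)
  step 1: s3  (read 0: s0→s3)
  step 2: s3  (read 1: s3→s3)   ← first repeat (s3 seen earlier)
  step 3: s3  (read 1: s3→s3)
  step 4: s3  (read 1: s3→s3)
  step 5: s0  (read 0: s3→s0)
  step 6: s3  (read 0: s0→s3)
  step 7: s3  (read 1: s3→s3)
  step 8: s3  (read 1: s3→s3)
  step 9: s3  (read 1: s3→s3)

So i = 1, j = 2, giving x = w[0:1] = 0, y = w[1:2] = 1, z = w[2:9] = 1100111.
Check: |xy| = 2 ≤ 5 and |y| = 1 ≥ 1. Reading y takes N from s3 back to s3, so every xyⁱz is accepted.
The DFA has 5 states, so the proof of the pumping lemma guarantees a repeated state among the first 5+1 visited; the segment between the two visits is the pumpable y.

1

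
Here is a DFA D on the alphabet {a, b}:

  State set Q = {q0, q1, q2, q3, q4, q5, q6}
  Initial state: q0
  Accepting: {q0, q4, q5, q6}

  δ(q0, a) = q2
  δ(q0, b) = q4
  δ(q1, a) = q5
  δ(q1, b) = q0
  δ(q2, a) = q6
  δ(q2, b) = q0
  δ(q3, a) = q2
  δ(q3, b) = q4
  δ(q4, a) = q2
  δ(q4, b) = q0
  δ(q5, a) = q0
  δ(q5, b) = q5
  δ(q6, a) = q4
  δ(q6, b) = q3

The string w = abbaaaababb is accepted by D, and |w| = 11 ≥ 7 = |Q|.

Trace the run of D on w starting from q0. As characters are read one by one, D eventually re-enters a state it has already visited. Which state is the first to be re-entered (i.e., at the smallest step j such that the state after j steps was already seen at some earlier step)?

Run of D on w = a b b a a a a b a b b:
  step 0: q0  (start)
  step 1: q2  (read a: q0→q2)
  step 2: q0  (read b: q2→q0)   ← first repeat (q0 seen earlier)
  step 3: q4  (read b: q0→q4)
  step 4: q2  (read a: q4→q2)
  step 5: q6  (read a: q2→q6)
  step 6: q4  (read a: q6→q4)
  step 7: q2  (read a: q4→q2)
  step 8: q0  (read b: q2→q0)
  step 9: q2  (read a: q0→q2)
  step 10: q0  (read b: q2→q0)
  step 11: q4  (read b: q0→q4)

The earliest repeat is at step j = 2: D is in q0, which it already visited at step i = 0.
Pumping length from the standard proof: p = 7 (the number of states). The repeated state found above gives |xy| = j ≤ 7 and |y| = j − i ≥ 1.

q0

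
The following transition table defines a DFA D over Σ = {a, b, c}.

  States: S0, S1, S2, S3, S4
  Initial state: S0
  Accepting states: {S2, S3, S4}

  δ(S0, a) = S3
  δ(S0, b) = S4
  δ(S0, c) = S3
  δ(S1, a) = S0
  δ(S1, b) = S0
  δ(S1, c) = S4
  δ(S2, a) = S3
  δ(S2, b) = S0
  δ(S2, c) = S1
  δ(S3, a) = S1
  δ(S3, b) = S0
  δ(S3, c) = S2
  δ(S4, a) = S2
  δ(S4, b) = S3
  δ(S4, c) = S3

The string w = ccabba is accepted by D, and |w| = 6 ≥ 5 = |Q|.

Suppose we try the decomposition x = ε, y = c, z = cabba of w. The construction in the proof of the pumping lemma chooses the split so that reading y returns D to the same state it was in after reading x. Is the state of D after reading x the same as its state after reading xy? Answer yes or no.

Run of D on the first 1 characters of w = c:
  step 0: S0  (start)
  step 1: S3  (read c: S0→S3)

After x (step 0): S0. After xy (step 1): S3.
They differ (S0 ≠ S3), so y is not a cycle from the state after x; this split is not the one the pumping-lemma construction produces, and pumping y need not keep the string in L(D).

no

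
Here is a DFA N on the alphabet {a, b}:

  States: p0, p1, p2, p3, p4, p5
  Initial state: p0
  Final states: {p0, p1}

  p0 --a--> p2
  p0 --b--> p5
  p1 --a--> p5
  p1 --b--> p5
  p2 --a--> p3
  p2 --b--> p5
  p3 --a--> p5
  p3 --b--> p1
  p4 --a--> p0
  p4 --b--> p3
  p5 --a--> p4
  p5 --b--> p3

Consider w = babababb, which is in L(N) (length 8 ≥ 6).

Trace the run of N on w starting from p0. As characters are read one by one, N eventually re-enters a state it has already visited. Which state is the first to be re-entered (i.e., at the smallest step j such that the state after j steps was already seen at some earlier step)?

State sequence: p0 -b-> p5 -a-> p4 -b-> p3 -a-> p5 -b-> p3 -a-> p5 -b-> p3 -b-> p1
First repeat at step 4: p5 was already visited.

The earliest repeat is at step j = 4: N is in p5, which it already visited at step i = 1.
Pumping length from the standard proof: p = 6 (the number of states). The repeated state found above gives |xy| = j ≤ 6 and |y| = j − i ≥ 1.

p5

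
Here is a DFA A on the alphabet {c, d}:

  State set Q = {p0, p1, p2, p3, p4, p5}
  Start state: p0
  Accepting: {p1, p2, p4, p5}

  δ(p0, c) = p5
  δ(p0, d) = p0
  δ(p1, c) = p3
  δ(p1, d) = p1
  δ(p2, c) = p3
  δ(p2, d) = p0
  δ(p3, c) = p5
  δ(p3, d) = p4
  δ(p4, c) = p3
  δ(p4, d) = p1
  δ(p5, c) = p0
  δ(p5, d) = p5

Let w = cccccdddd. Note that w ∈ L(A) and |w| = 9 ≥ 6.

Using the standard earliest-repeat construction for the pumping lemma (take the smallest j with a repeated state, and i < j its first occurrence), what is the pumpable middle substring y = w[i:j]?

Run of A on w = c c c c c d d d d:
  step 0: p0  (start)
  step 1: p5  (read c: p0→p5)
  step 2: p0  (read c: p5→p0)   ← first repeat (p0 seen earlier)
  step 3: p5  (read c: p0→p5)
  step 4: p0  (read c: p5→p0)
  step 5: p5  (read c: p0→p5)
  step 6: p5  (read d: p5→p5)
  step 7: p5  (read d: p5→p5)
  step 8: p5  (read d: p5→p5)
  step 9: p5  (read d: p5→p5)

So i = 0, j = 2, giving x = w[0:0] = ε, y = w[0:2] = cc, z = w[2:9] = cccdddd.
Check: |xy| = 2 ≤ 6 and |y| = 2 ≥ 1. Reading y takes A from p0 back to p0, so every xyⁱz is accepted.

cc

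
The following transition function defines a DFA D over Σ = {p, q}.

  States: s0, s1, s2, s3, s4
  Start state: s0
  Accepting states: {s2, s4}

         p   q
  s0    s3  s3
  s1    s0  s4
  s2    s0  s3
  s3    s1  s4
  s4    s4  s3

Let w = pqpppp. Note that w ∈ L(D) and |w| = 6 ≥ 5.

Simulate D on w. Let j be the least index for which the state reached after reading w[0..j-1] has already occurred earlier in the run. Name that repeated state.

s4

Run of D on w = p q p p p p:
  step 0: s0  (start)
  step 1: s3  (read p: s0→s3)
  step 2: s4  (read q: s3→s4)
  step 3: s4  (read p: s4→s4)   ← first repeat (s4 seen earlier)
  step 4: s4  (read p: s4→s4)
  step 5: s4  (read p: s4→s4)
  step 6: s4  (read p: s4→s4)

The earliest repeat is at step j = 3: D is in s4, which it already visited at step i = 2.
The DFA has 5 states, so the proof of the pumping lemma guarantees a repeated state among the first 5+1 visited; the segment between the two visits is the pumpable y.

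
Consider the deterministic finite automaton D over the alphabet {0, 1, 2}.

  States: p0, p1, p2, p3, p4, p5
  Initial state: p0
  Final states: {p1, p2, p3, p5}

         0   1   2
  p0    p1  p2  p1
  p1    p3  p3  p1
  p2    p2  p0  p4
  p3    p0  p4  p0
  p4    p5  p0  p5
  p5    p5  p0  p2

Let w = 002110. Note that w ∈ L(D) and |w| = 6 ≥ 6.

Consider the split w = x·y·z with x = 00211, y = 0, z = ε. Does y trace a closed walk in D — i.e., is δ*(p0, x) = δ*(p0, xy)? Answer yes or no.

State sequence: p0 -0-> p1 -0-> p3 -2-> p0 -1-> p2 -1-> p0 -0-> p1

After x (step 5): p0. After xy (step 6): p1.
They differ (p0 ≠ p1), so y is not a cycle from the state after x; this split is not the one the pumping-lemma construction produces, and pumping y need not keep the string in L(D).

no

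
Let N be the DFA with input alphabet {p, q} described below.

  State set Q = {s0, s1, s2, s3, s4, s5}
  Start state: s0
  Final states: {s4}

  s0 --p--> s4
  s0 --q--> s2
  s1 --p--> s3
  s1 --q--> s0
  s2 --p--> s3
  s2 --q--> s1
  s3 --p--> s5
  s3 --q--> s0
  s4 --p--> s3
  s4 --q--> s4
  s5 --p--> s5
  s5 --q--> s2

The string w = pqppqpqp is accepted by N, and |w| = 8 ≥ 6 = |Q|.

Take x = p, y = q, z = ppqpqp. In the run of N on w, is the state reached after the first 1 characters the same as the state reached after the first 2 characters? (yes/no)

State sequence: s0 -p-> s4 -q-> s4

After x (step 1): s4. After xy (step 2): s4.
They match, so y = q drives N around a cycle from s4 back to itself; pumping y any number of times keeps N in s4 before reading z, and xyⁱz ∈ L(N) for every i ≥ 0.

yes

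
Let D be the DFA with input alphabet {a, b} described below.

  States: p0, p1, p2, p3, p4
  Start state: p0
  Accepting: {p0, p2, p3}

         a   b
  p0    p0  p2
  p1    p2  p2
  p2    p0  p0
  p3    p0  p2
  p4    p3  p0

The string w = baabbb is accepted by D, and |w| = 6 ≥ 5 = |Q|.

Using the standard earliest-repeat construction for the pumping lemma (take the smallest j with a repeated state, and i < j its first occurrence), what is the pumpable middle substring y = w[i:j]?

Run of D on w = b a a b b b:
  step 0: p0  (start)
  step 1: p2  (read b: p0→p2)
  step 2: p0  (read a: p2→p0)   ← first repeat (p0 seen earlier)
  step 3: p0  (read a: p0→p0)
  step 4: p2  (read b: p0→p2)
  step 5: p0  (read b: p2→p0)
  step 6: p2  (read b: p0→p2)

So i = 0, j = 2, giving x = w[0:0] = ε, y = w[0:2] = ba, z = w[2:6] = abbb.
Check: |xy| = 2 ≤ 5 and |y| = 2 ≥ 1. Reading y takes D from p0 back to p0, so every xyⁱz is accepted.
With |Q| = 5, pigeonhole forces a state repeat no later than step 5; the substring read between the first and second visits to that state can be pumped.

ba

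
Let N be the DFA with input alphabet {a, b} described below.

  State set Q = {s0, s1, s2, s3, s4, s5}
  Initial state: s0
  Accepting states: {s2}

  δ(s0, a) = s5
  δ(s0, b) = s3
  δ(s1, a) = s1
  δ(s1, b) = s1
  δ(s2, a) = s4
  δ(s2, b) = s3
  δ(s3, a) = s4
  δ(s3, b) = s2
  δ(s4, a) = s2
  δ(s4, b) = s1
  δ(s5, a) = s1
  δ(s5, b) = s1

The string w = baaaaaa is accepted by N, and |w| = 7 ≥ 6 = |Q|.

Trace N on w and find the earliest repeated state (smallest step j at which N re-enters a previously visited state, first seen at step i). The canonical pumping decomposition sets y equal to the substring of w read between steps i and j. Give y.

aa

Run of N on w = b a a a a a a:
  step 0: s0  (start)
  step 1: s3  (read b: s0→s3)
  step 2: s4  (read a: s3→s4)
  step 3: s2  (read a: s4→s2)
  step 4: s4  (read a: s2→s4)   ← first repeat (s4 seen earlier)
  step 5: s2  (read a: s4→s2)
  step 6: s4  (read a: s2→s4)
  step 7: s2  (read a: s4→s2)

So i = 2, j = 4, giving x = w[0:2] = ba, y = w[2:4] = aa, z = w[4:7] = aaa.
Check: |xy| = 4 ≤ 6 and |y| = 2 ≥ 1. Reading y takes N from s4 back to s4, so every xyⁱz is accepted.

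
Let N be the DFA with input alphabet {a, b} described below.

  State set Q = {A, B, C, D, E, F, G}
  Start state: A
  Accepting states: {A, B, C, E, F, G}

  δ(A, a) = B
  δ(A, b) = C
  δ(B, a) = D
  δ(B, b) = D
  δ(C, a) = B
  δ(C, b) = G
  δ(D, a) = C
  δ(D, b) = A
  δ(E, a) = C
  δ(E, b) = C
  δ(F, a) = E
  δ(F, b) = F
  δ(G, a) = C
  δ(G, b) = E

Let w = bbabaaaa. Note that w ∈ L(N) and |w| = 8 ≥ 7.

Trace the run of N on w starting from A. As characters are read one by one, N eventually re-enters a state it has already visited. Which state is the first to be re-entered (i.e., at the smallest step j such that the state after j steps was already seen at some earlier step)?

State sequence: A -b-> C -b-> G -a-> C -b-> G -a-> C -a-> B -a-> D -a-> C
First repeat at step 3: C was already visited.

The earliest repeat is at step j = 3: N is in C, which it already visited at step i = 1.
Since N has 7 states, any run of length ≥ 7 visits 7+1 states, so by pigeonhole some state repeats within the first 7 steps — that repeat gives the pumpable loop.

C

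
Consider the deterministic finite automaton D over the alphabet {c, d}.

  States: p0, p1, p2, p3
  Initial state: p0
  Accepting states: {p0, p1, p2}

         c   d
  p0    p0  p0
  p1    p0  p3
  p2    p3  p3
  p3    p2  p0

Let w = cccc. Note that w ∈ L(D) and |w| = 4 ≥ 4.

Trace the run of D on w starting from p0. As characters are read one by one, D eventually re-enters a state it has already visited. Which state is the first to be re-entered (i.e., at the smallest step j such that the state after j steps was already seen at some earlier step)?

p0

State sequence: p0 -c-> p0 -c-> p0 -c-> p0 -c-> p0
First repeat at step 1: p0 was already visited.

The earliest repeat is at step j = 1: D is in p0, which it already visited at step i = 0.
With |Q| = 4, pigeonhole forces a state repeat no later than step 4; the substring read between the first and second visits to that state can be pumped.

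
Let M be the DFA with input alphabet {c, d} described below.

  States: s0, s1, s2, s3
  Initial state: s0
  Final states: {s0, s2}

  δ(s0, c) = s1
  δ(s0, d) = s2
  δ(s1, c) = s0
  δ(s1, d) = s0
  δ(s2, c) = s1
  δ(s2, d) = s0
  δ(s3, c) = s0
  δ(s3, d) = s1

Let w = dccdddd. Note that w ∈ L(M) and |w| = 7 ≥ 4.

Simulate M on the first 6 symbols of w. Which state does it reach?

State sequence: s0 -d-> s2 -c-> s1 -c-> s0 -d-> s2 -d-> s0 -d-> s2

After reading 6 characters, M is in state s2.

s2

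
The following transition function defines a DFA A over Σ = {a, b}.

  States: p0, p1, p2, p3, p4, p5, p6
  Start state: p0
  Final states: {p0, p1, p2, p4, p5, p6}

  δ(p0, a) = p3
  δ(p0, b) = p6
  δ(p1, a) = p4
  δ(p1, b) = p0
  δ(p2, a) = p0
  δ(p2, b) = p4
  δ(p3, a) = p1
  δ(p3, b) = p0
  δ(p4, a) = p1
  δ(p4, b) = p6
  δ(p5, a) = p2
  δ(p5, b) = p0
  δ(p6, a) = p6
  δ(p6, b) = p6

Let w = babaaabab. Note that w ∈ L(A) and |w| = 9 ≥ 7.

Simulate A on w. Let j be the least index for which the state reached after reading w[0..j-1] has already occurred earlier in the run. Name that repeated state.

State sequence: p0 -b-> p6 -a-> p6 -b-> p6 -a-> p6 -a-> p6 -a-> p6 -b-> p6 -a-> p6 -b-> p6
First repeat at step 2: p6 was already visited.

The earliest repeat is at step j = 2: A is in p6, which it already visited at step i = 1.
The DFA has 7 states, so the proof of the pumping lemma guarantees a repeated state among the first 7+1 visited; the segment between the two visits is the pumpable y.

p6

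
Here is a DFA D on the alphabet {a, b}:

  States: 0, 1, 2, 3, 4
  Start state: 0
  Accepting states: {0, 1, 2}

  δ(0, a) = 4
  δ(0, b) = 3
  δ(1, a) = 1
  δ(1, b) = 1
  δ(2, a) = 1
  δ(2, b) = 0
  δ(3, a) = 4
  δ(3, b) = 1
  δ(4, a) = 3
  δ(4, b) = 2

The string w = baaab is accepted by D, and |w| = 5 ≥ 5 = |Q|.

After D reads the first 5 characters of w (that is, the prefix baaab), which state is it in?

Run of D on the first 5 characters of w = b a a a b:
  step 0: 0  (start)
  step 1: 3  (read b: 0→3)
  step 2: 4  (read a: 3→4)
  step 3: 3  (read a: 4→3)
  step 4: 4  (read a: 3→4)
  step 5: 2  (read b: 4→2)

After reading 5 characters, D is in state 2.

2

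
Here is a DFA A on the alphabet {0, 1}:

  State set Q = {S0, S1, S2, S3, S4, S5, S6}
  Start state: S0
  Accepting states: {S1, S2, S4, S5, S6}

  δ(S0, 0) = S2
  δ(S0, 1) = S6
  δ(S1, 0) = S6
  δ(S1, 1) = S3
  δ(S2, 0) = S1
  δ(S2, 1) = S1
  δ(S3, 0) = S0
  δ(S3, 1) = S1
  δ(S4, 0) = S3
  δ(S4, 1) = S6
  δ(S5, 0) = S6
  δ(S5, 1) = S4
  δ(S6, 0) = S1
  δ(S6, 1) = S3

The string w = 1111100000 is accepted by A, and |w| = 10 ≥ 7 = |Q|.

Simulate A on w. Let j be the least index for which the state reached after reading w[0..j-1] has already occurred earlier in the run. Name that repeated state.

State sequence: S0 -1-> S6 -1-> S3 -1-> S1 -1-> S3 -1-> S1 -0-> S6 -0-> S1 -0-> S6 -0-> S1 -0-> S6
First repeat at step 4: S3 was already visited.

The earliest repeat is at step j = 4: A is in S3, which it already visited at step i = 2.
Pumping length from the standard proof: p = 7 (the number of states). The repeated state found above gives |xy| = j ≤ 7 and |y| = j − i ≥ 1.

S3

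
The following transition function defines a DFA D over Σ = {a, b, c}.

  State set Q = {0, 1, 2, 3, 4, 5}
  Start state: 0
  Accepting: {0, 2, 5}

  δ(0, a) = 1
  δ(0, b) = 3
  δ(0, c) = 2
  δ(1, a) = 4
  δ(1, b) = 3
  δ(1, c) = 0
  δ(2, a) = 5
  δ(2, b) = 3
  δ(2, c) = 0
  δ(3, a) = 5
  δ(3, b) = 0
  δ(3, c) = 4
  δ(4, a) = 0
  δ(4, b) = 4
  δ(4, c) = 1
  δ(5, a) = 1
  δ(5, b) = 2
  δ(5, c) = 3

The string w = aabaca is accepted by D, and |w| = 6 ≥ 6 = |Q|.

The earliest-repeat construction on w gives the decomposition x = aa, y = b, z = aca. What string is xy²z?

aabbaca

xy^2z = aa·b·b·aca = aabbaca.
Reading y = b takes D from 4 back to 4, so after x·y·y the machine is still in 4, and z then leads to the accepting state 5. Hence aabbaca ∈ L(D).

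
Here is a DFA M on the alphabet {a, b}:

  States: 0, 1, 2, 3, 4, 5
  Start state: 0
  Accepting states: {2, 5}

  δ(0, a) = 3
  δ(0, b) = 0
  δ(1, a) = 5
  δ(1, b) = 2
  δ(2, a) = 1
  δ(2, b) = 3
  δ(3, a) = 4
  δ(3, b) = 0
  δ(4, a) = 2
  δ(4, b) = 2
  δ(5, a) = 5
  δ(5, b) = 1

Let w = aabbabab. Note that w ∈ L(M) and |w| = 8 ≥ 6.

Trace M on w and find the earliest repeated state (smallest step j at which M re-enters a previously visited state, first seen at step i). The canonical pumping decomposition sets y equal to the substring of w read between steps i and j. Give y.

State sequence: 0 -a-> 3 -a-> 4 -b-> 2 -b-> 3 -a-> 4 -b-> 2 -a-> 1 -b-> 2
First repeat at step 4: 3 was already visited.

So i = 1, j = 4, giving x = w[0:1] = a, y = w[1:4] = abb, z = w[4:8] = abab.
Check: |xy| = 4 ≤ 6 and |y| = 3 ≥ 1. Reading y takes M from 3 back to 3, so every xyⁱz is accepted.

abb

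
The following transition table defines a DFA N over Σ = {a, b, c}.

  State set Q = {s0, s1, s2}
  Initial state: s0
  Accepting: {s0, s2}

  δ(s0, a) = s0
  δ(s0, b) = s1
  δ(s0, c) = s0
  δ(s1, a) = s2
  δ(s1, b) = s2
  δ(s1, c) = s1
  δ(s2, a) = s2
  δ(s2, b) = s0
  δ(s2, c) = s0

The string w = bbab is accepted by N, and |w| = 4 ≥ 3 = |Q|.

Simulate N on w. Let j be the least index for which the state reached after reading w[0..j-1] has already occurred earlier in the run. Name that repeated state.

s2

Run of N on w = b b a b:
  step 0: s0  (start)
  step 1: s1  (read b: s0→s1)
  step 2: s2  (read b: s1→s2)
  step 3: s2  (read a: s2→s2)   ← first repeat (s2 seen earlier)
  step 4: s0  (read b: s2→s0)

The earliest repeat is at step j = 3: N is in s2, which it already visited at step i = 2.
The DFA has 3 states, so the proof of the pumping lemma guarantees a repeated state among the first 3+1 visited; the segment between the two visits is the pumpable y.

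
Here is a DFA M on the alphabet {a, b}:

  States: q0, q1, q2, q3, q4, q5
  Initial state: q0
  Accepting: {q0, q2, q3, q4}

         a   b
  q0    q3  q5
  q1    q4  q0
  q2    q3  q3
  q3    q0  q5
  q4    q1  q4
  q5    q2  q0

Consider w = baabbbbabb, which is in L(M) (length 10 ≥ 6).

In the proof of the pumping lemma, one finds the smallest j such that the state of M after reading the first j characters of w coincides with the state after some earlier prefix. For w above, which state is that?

State sequence: q0 -b-> q5 -a-> q2 -a-> q3 -b-> q5 -b-> q0 -b-> q5 -b-> q0 -a-> q3 -b-> q5 -b-> q0
First repeat at step 4: q5 was already visited.

The earliest repeat is at step j = 4: M is in q5, which it already visited at step i = 1.
Pumping length from the standard proof: p = 6 (the number of states). The repeated state found above gives |xy| = j ≤ 6 and |y| = j − i ≥ 1.

q5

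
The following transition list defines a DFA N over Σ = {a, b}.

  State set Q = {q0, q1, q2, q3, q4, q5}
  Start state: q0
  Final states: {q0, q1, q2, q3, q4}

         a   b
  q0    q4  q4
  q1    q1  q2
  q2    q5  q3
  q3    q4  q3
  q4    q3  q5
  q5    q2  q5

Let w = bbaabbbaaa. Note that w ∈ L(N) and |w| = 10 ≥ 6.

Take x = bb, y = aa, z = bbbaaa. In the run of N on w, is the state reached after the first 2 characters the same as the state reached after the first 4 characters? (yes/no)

State sequence: q0 -b-> q4 -b-> q5 -a-> q2 -a-> q5

After x (step 2): q5. After xy (step 4): q5.
They match, so y = aa drives N around a cycle from q5 back to itself; pumping y any number of times keeps N in q5 before reading z, and xyⁱz ∈ L(N) for every i ≥ 0.

yes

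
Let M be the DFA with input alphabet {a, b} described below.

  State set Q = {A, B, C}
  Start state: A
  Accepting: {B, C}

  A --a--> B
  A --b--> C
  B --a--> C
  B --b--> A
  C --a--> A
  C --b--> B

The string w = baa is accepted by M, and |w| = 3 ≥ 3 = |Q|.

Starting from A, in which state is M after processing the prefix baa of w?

B

Run of M on the first 3 characters of w = b a a:
  step 0: A  (start)
  step 1: C  (read b: A→C)
  step 2: A  (read a: C→A)
  step 3: B  (read a: A→B)

After reading 3 characters, M is in state B.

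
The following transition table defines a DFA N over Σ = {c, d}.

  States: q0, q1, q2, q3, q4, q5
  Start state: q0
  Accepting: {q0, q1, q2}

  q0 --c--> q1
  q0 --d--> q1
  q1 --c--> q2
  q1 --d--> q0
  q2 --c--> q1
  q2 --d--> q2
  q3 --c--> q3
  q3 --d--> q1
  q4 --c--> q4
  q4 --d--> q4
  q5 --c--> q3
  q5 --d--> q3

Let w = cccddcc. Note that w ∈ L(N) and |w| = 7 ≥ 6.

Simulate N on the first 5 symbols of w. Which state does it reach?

State sequence: q0 -c-> q1 -c-> q2 -c-> q1 -d-> q0 -d-> q1

After reading 5 characters, N is in state q1.

q1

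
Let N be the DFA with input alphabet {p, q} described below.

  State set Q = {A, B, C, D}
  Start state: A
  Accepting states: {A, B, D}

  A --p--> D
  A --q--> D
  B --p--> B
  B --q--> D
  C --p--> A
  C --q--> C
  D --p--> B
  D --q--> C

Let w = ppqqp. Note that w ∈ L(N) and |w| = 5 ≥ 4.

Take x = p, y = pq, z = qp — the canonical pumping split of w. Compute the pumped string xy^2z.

xy^2z = p·pq·pq·qp = ppqpqqp.
Reading y = pq takes N from D back to D, so after x·y·y the machine is still in D, and z then leads to the accepting state A. Hence ppqpqqp ∈ L(N).

ppqpqqp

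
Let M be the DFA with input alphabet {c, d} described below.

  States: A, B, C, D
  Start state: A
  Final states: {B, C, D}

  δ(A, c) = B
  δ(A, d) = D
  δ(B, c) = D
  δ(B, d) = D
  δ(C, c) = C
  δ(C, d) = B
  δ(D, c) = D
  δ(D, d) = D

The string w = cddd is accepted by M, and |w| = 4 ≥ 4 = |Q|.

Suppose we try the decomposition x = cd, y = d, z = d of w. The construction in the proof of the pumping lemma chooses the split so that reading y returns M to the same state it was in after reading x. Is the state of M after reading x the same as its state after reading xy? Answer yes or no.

Run of M on the first 3 characters of w = c d d:
  step 0: A  (start)
  step 1: B  (read c: A→B)
  step 2: D  (read d: B→D)
  step 3: D  (read d: D→D)

After x (step 2): D. After xy (step 3): D.
They match, so y = d drives M around a cycle from D back to itself; pumping y any number of times keeps M in D before reading z, and xyⁱz ∈ L(M) for every i ≥ 0.

yes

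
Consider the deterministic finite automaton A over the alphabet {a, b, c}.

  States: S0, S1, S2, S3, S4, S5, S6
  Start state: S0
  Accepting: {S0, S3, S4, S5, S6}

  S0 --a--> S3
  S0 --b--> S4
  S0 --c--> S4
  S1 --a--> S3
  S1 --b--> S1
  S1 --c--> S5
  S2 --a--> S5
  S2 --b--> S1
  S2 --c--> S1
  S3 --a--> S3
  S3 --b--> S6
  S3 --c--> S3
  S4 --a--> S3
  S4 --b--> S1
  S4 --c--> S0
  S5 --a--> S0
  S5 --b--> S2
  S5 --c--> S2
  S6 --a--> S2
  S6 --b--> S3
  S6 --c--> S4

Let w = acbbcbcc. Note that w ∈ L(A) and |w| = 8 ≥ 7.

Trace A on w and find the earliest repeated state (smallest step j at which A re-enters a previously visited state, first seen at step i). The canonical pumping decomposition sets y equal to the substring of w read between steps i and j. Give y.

State sequence: S0 -a-> S3 -c-> S3 -b-> S6 -b-> S3 -c-> S3 -b-> S6 -c-> S4 -c-> S0
First repeat at step 2: S3 was already visited.

So i = 1, j = 2, giving x = w[0:1] = a, y = w[1:2] = c, z = w[2:8] = bbcbcc.
Check: |xy| = 2 ≤ 7 and |y| = 1 ≥ 1. Reading y takes A from S3 back to S3, so every xyⁱz is accepted.

c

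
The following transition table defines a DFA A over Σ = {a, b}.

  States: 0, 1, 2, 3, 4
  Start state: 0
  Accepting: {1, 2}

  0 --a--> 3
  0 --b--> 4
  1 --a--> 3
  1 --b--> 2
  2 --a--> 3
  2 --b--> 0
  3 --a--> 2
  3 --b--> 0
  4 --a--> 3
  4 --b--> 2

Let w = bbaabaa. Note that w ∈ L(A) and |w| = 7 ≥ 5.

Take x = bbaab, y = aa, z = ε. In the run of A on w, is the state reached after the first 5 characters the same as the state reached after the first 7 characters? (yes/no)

Run of A on the first 7 characters of w = b b a a b a a:
  step 0: 0  (start)
  step 1: 4  (read b: 0→4)
  step 2: 2  (read b: 4→2)
  step 3: 3  (read a: 2→3)
  step 4: 2  (read a: 3→2)
  step 5: 0  (read b: 2→0)
  step 6: 3  (read a: 0→3)
  step 7: 2  (read a: 3→2)

After x (step 5): 0. After xy (step 7): 2.
They differ (0 ≠ 2), so y is not a cycle from the state after x; this split is not the one the pumping-lemma construction produces, and pumping y need not keep the string in L(A).

no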